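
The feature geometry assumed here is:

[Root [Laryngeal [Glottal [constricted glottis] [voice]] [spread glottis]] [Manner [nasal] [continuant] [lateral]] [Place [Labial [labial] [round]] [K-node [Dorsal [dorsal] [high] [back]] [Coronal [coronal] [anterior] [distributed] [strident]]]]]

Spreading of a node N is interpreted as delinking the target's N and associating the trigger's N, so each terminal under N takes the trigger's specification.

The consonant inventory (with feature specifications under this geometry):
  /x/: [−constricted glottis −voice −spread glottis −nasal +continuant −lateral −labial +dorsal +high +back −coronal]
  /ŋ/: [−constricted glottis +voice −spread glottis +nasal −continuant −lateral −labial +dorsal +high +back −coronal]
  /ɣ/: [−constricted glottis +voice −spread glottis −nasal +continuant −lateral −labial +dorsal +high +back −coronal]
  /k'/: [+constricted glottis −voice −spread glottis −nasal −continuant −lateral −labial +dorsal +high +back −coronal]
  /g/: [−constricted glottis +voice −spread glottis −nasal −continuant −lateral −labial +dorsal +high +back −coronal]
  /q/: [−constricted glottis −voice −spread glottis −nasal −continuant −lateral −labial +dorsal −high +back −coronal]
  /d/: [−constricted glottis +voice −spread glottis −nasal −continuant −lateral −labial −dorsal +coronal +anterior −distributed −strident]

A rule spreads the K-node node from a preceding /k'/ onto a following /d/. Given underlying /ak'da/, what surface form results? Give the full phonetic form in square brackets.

K-node immediately or transitively dominates [dorsal], [high], [back], [coronal], [anterior], [distributed], [strident].
The target acquires /k'/'s values for everything under K-node — [+dorsal], [+high], [+back], [−coronal] — while keeping its own [constricted glottis], [voice], [spread glottis], ….
Among the inventory, only /g/ has exactly this specification, giving the surface form [ak'ga].

[ak'ga]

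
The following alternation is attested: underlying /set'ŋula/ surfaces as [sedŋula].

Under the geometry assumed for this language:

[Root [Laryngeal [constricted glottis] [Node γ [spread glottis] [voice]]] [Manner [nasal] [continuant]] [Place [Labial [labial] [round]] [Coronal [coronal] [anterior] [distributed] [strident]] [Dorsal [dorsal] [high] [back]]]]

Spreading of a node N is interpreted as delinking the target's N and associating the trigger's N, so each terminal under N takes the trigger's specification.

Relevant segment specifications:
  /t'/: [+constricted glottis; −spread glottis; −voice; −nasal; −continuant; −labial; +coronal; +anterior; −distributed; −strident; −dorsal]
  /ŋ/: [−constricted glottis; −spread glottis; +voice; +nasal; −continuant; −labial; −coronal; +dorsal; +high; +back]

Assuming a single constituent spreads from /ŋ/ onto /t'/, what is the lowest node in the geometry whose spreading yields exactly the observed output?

Laryngeal

The alternation /t'/ → [d] changes [voice], [constricted glottis] and nothing else.
Tracing each changed feature up the tree, the paths first meet at Laryngeal; any lower node misses at least one of them.
Spreading Laryngeal from /ŋ/ overwrites each of those terminals with /ŋ/'s values, yielding exactly [d].
Since [nasal], [coronal] are preserved even though /ŋ/ disagrees there, no node above Laryngeal spread.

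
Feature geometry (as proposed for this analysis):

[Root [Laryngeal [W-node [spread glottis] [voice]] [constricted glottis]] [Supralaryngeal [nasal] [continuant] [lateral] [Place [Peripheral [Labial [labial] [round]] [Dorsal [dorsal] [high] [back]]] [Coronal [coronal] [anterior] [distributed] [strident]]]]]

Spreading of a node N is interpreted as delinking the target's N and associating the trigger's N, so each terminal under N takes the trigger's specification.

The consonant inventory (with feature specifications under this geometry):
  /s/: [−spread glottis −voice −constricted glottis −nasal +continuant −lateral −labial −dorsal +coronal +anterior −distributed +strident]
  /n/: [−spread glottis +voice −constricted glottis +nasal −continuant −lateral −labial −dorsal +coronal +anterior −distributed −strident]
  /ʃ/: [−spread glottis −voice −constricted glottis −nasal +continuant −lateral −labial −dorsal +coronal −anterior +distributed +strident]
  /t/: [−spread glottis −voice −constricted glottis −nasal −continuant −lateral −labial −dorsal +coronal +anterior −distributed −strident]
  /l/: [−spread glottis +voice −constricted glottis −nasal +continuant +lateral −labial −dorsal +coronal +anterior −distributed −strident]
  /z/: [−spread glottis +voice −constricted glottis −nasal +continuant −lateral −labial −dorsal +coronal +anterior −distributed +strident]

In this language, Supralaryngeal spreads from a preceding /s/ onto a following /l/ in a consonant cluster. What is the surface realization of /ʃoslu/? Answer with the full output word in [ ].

Supralaryngeal immediately or transitively dominates [nasal], [continuant], [lateral], [labial], [round], [dorsal], [high], [back], [coronal], [anterior], [distributed], [strident].
The target acquires /s/'s values for everything under Supralaryngeal — [−nasal], [+continuant], [−lateral], [−labial], [−dorsal], [+coronal], [+anterior], [−distributed], [+strident] — while keeping its own [spread glottis], [voice], [constricted glottis].
This feature bundle is that of [z], so /ʃoslu/ surfaces as [ʃoszu].

[ʃoszu]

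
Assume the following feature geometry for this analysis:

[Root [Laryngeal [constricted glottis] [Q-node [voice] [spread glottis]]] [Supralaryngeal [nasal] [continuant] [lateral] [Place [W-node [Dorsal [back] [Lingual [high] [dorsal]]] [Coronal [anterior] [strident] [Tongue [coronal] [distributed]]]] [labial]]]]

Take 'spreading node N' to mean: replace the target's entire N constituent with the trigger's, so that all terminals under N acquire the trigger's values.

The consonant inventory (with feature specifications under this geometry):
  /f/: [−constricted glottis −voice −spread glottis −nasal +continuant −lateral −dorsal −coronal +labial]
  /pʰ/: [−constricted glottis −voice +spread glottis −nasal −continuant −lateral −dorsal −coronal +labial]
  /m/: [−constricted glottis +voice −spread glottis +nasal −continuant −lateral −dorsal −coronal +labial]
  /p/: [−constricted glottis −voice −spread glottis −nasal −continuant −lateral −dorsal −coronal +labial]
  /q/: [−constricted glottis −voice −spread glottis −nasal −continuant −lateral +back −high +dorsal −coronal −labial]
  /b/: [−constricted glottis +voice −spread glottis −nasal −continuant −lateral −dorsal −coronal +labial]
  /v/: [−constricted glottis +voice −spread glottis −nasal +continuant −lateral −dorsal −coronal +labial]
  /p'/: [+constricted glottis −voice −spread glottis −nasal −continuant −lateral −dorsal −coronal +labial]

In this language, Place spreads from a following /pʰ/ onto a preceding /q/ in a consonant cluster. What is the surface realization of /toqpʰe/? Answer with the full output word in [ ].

[toppʰe]

Terminals under Place in this geometry: [back], [high], [dorsal], [anterior], [strident], [coronal], [distributed], [labial].
Spreading Place from /pʰ/ onto /q/ replaces those values with /pʰ/'s: [−dorsal], [−coronal], [+labial]. Features outside Place ([constricted glottis], [voice], [spread glottis], …) stay as in /q/.
Among the inventory, only /p/ has exactly this specification, giving the surface form [toppʰe].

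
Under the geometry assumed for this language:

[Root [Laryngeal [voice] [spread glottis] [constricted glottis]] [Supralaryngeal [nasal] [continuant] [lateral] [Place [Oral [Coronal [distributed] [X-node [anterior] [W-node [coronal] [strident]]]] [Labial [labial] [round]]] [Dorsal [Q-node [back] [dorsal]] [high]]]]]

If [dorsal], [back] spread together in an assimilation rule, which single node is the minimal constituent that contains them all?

[dorsal]: Root → Supralaryngeal → Place → Dorsal → Q-node → [dorsal].
[back]: Root → Supralaryngeal → Place → Dorsal → Q-node → [back].
The listed terminals split across distinct daughters of Q-node, so Q-node itself is the smallest node containing them all.

Q-node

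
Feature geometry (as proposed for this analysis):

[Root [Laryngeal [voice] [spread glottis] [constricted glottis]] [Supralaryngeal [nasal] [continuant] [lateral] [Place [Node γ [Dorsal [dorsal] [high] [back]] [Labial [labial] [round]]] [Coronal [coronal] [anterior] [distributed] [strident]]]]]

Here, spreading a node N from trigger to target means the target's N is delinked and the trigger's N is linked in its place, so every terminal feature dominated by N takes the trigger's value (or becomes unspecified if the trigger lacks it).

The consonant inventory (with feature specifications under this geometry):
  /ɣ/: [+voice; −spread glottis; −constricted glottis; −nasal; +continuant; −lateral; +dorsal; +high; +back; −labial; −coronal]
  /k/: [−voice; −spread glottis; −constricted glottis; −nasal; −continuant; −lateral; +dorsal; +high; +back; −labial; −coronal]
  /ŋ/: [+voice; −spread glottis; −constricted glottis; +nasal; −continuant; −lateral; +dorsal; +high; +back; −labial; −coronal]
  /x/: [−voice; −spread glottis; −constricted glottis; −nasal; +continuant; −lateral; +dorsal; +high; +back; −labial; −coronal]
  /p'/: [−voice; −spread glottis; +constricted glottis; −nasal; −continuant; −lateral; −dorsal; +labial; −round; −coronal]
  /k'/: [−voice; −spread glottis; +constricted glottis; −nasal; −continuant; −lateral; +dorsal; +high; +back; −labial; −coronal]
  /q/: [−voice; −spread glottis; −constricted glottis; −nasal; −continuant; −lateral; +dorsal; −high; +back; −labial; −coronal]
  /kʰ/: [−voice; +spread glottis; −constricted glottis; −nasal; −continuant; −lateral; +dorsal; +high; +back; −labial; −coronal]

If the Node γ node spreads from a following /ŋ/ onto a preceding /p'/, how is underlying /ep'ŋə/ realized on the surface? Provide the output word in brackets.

Node γ immediately or transitively dominates [dorsal], [high], [back], [labial], [round].
Spreading Node γ from /ŋ/ onto /p'/ replaces those values with /ŋ/'s: [+dorsal], [+high], [+back], [−labial]. Features outside Node γ ([voice], [spread glottis], [constricted glottis], …) stay as in /p'/.
Among the inventory, only /k'/ has exactly this specification, giving the surface form [ek'ŋə].

[ek'ŋə]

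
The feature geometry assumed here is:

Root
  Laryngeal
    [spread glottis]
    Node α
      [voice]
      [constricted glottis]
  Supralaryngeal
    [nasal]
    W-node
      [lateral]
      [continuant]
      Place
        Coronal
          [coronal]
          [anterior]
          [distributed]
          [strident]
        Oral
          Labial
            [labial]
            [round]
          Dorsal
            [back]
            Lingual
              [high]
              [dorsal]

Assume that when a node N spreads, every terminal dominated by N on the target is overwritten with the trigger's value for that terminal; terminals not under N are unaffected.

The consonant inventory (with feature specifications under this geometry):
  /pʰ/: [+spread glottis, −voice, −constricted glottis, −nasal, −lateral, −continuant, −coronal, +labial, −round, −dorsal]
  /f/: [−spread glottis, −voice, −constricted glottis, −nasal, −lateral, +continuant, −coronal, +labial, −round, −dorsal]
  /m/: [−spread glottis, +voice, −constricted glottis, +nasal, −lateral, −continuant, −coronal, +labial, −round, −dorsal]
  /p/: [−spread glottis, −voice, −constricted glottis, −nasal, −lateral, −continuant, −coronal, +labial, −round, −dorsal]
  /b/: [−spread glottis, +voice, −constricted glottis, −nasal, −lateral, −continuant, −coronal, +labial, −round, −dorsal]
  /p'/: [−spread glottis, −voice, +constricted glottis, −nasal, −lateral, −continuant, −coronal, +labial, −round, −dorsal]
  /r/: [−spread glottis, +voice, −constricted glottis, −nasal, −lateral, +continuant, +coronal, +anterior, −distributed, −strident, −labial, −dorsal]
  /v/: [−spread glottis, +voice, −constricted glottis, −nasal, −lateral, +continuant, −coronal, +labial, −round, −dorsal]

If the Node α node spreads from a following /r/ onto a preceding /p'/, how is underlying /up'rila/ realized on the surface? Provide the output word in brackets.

[ubrila]

The Node α node dominates the terminals [voice], [constricted glottis].
Spreading Node α from /r/ onto /p'/ replaces those values with /r/'s: [+voice], [−constricted glottis]. Features outside Node α ([spread glottis], [nasal], [lateral], …) stay as in /p'/.
The resulting bundle matches /b/ in the inventory; substituting it for /p'/ gives [ubrila].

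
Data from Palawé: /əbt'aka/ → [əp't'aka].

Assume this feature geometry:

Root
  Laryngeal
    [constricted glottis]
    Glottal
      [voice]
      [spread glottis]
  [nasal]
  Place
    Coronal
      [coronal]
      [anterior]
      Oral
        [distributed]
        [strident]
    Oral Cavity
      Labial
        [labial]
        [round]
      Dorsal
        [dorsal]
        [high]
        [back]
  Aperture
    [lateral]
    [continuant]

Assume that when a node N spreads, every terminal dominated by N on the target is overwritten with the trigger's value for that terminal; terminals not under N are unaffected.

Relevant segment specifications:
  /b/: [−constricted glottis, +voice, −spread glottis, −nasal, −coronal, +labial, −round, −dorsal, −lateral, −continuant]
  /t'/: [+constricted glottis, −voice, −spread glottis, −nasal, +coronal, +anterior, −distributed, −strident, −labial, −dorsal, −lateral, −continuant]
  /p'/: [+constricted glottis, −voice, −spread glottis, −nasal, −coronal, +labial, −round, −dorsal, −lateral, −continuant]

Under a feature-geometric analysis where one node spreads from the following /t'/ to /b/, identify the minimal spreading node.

Laryngeal

/b/ and [p'] differ in [voice], [constricted glottis]; every other specified feature is identical.
The smallest constituent containing every changed terminal is Laryngeal — each of its daughters lacks at least one of the affected features.
Spreading Laryngeal from /t'/ overwrites each of those terminals with /t'/'s values, yielding exactly [p'].
Since [labial], [coronal] are preserved even though /t'/ disagrees there, no node above Laryngeal spread.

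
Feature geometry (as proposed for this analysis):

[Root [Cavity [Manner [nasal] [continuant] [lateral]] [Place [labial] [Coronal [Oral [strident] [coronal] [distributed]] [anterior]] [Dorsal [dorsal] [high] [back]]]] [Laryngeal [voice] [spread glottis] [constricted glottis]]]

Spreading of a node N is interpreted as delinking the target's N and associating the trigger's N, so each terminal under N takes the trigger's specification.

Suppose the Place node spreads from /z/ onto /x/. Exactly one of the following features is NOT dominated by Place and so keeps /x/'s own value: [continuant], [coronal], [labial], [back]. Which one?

Place dominates exactly [labial], [strident], [coronal], [distributed], [anterior], [dorsal], [high], [back].
Spreading Place replaces [labial], [coronal], [back] with the trigger's values, since each sits inside the Place constituent.
But [continuant] is a dependent of Manner, outside Place; it is therefore untouched by the spreading.

[continuant]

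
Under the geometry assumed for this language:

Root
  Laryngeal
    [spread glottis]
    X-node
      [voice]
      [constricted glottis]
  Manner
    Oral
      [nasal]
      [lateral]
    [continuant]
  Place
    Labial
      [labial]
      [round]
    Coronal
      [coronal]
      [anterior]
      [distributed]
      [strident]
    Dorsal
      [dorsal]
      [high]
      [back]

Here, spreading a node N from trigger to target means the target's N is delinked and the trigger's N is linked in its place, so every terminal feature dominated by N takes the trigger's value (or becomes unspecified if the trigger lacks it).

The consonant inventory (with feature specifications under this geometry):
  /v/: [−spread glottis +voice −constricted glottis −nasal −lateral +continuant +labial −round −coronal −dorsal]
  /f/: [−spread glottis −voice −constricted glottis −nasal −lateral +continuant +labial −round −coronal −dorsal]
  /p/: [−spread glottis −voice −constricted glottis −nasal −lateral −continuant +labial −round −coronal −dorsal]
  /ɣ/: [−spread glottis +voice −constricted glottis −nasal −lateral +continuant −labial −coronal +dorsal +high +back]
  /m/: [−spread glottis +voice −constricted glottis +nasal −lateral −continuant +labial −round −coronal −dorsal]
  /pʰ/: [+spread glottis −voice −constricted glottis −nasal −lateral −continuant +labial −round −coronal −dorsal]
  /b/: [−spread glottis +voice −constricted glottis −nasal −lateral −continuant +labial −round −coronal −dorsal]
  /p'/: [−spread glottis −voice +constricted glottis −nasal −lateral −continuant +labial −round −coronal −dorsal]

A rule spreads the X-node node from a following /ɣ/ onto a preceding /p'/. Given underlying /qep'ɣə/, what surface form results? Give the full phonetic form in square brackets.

The X-node node dominates the terminals [voice], [constricted glottis].
Spreading X-node from /ɣ/ onto /p'/ replaces those values with /ɣ/'s: [+voice], [−constricted glottis]. Features outside X-node ([spread glottis], [nasal], [lateral], …) stay as in /p'/.
The resulting bundle matches /b/ in the inventory; substituting it for /p'/ gives [qebɣə].

[qebɣə]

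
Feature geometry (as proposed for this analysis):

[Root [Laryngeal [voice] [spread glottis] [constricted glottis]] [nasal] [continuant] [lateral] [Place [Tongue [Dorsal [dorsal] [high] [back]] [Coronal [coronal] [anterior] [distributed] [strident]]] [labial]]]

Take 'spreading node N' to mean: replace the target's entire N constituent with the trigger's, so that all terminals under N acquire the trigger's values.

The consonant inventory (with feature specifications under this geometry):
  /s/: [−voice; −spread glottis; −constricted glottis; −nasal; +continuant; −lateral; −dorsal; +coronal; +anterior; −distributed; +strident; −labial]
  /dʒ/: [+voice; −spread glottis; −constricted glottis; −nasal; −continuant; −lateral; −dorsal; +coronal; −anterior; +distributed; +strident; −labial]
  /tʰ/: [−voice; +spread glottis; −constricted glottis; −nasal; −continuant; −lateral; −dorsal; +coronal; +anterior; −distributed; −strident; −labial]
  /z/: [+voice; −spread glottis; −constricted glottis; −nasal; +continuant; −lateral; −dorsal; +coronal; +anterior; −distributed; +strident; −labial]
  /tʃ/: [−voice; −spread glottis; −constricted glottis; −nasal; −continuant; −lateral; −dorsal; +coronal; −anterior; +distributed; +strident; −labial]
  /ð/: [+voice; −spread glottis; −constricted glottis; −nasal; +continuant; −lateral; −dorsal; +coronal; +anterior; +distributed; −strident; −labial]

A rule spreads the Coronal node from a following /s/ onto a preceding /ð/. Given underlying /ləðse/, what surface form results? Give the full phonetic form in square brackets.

Coronal immediately or transitively dominates [coronal], [anterior], [distributed], [strident].
Spreading Coronal from /s/ onto /ð/ replaces those values with /s/'s: [+coronal], [+anterior], [−distributed], [+strident]. Features outside Coronal ([voice], [spread glottis], [constricted glottis], …) stay as in /ð/.
This feature bundle is that of [z], so /ləðse/ surfaces as [ləzse].

[ləzse]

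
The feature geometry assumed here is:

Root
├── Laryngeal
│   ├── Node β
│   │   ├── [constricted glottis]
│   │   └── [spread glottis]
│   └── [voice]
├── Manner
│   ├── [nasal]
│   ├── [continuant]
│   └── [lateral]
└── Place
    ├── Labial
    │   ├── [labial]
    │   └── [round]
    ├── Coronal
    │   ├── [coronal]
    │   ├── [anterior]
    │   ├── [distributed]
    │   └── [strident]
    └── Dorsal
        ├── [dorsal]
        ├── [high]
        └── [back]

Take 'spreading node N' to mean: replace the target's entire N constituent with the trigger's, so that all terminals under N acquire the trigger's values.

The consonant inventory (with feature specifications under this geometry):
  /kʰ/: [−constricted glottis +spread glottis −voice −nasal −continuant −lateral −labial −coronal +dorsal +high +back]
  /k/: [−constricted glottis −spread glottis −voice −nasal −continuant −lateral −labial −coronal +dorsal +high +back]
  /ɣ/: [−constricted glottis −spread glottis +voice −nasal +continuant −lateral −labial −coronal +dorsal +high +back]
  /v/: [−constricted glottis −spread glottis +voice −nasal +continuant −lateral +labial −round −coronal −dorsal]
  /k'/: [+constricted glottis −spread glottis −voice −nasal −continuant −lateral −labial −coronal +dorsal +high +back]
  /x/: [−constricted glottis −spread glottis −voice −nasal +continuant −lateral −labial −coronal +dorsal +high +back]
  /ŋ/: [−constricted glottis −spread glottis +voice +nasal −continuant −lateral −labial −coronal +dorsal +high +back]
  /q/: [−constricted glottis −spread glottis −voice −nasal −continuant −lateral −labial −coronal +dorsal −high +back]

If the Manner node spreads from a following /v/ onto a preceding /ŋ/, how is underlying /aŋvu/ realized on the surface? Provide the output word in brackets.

[aɣvu]

Manner immediately or transitively dominates [nasal], [continuant], [lateral].
The target acquires /v/'s values for everything under Manner — [−nasal], [+continuant], [−lateral] — while keeping its own [constricted glottis], [spread glottis], [voice], ….
This feature bundle is that of [ɣ], so /aŋvu/ surfaces as [aɣvu].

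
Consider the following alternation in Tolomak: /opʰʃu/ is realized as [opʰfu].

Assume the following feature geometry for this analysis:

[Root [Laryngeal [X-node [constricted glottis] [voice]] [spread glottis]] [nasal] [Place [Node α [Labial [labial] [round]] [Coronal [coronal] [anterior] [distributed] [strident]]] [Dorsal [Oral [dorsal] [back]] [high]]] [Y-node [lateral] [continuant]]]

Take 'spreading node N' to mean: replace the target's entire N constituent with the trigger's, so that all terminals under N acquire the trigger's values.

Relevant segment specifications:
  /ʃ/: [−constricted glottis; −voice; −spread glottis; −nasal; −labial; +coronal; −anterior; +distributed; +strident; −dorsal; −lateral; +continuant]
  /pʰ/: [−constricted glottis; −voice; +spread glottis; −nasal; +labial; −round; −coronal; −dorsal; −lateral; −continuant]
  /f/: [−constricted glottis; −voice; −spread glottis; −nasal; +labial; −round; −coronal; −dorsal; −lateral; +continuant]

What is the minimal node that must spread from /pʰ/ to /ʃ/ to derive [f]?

The alternation /ʃ/ → [f] changes [labial], [round], [coronal], [anterior], [distributed], [strident] and nothing else.
These terminals are all dominated by Node α, and no proper subconstituent of Node α covers them all; Node α is their lowest common ancestor.
If Node α spreads, every terminal under it takes /pʰ/'s value, producing [f] as observed.
Features on which the two segments disagree outside Node α, such as [continuant], [spread glottis], are unchanged — nothing dominating them spread, and Node α is the minimal sufficient constituent.

Node α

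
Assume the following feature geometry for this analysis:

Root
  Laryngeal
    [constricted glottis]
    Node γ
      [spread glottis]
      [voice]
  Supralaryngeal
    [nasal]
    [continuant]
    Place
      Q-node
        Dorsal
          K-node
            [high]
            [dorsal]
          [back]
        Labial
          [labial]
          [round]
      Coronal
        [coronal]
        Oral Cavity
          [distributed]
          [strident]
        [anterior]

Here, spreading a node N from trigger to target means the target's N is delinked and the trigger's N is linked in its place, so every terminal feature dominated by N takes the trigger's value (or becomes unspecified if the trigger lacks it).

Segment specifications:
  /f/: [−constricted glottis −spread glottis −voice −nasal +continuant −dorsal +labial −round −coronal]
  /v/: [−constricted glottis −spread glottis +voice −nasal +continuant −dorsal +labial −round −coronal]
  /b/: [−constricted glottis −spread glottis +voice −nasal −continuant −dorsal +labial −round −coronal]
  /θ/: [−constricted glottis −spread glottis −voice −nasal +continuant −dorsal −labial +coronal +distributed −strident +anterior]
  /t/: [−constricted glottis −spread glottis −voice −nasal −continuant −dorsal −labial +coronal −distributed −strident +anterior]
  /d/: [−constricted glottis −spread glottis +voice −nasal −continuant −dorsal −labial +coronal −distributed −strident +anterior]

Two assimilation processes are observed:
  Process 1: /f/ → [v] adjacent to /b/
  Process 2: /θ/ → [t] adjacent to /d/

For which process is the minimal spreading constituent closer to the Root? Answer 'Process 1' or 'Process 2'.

Process 2

In Process 1, [voice] changes, so the minimal spreading node is [voice] at depth 3.
Process 2 alters [continuant], [distributed]; the lowest common ancestor is Supralaryngeal (depth 1 from Root).
Depth 1 < depth 3; Process 2 involves the structurally higher constituent Supralaryngeal.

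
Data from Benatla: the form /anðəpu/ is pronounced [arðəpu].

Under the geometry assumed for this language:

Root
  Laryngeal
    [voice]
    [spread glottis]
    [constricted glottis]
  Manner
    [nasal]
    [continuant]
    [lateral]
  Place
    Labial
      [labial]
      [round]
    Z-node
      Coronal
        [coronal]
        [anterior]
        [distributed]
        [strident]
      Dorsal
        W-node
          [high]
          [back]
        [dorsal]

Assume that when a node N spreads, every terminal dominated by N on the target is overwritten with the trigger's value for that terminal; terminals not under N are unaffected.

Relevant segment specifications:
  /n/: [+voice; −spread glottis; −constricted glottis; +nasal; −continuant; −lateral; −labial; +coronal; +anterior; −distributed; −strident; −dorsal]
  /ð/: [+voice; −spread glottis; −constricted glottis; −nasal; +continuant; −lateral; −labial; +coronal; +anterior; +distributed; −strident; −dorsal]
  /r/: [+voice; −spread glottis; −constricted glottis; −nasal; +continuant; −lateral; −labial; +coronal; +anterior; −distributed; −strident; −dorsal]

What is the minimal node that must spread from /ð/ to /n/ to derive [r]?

The alternation /n/ → [r] changes [nasal], [continuant] and nothing else.
These terminals are all dominated by Manner, and no proper subconstituent of Manner covers them all; Manner is their lowest common ancestor.
Delinking /n/'s Manner and associating /ð/'s Manner gives precisely the feature bundle of [r].
Since [distributed] is preserved even though /ð/ disagrees there, no node above Manner spread.

Manner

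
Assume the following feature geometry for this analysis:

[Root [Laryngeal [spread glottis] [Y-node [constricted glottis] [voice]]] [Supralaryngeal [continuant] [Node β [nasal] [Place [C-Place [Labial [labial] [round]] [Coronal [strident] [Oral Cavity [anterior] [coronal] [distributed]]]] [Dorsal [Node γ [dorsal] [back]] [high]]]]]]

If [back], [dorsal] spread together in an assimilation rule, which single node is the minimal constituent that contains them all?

Node γ

[back] lies under Node γ (below Supralaryngeal).
[dorsal]: Root > Supralaryngeal > Node β > Place > Dorsal > Node γ > [dorsal].
The lowest node appearing on every path is Node γ; each proper daughter of Node γ fails to dominate at least one of the listed features.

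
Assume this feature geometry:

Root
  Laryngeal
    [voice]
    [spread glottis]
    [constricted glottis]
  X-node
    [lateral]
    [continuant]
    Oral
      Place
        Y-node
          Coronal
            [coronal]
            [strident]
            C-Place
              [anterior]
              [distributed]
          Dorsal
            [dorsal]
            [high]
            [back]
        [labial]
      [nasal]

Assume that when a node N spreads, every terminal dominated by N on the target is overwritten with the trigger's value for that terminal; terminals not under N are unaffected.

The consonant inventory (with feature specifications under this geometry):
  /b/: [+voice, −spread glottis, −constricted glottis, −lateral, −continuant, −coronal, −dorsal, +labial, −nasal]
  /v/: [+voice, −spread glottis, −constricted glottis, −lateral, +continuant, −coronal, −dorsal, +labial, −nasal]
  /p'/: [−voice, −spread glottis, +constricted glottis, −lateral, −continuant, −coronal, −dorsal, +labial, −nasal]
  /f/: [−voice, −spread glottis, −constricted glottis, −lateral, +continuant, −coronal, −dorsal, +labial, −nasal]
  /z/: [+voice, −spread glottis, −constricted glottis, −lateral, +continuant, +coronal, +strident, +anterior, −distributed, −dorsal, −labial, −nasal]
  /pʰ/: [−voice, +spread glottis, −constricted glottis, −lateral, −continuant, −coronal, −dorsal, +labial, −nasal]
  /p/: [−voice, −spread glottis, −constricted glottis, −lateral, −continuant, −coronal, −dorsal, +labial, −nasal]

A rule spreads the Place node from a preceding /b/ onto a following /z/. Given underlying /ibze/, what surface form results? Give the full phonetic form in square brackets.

Place immediately or transitively dominates [coronal], [strident], [anterior], [distributed], [dorsal], [high], [back], [labial].
After delinking /z/'s Place and linking /b/'s, the affected terminals become [−coronal], [−dorsal], [+labial]; [voice], [spread glottis], [constricted glottis], … (outside Place) are retained from /z/.
This feature bundle is that of [v], so /ibze/ surfaces as [ibve].

[ibve]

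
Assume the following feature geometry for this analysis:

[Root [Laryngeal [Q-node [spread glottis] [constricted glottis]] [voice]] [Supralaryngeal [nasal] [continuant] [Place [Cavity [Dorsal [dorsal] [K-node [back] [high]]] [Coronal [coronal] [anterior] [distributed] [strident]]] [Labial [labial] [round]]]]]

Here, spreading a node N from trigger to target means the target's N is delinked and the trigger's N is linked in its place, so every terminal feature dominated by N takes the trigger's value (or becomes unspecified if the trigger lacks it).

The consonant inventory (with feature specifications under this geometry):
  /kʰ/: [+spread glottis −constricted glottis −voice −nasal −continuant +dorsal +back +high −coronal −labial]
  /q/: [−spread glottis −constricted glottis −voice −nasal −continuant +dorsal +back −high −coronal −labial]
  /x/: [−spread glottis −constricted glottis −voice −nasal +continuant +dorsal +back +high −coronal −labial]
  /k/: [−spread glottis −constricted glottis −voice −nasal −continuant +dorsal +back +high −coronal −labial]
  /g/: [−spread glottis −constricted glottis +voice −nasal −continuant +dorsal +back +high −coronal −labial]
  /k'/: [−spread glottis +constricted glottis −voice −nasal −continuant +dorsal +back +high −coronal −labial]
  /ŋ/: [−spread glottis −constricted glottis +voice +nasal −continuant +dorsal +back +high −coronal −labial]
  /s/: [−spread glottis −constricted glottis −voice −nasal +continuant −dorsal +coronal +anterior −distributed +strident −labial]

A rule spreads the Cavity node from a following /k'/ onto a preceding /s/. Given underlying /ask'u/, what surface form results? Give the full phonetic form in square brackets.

[axk'u]

The Cavity node dominates the terminals [dorsal], [back], [high], [coronal], [anterior], [distributed], [strident].
The target acquires /k'/'s values for everything under Cavity — [+dorsal], [+back], [+high], [−coronal] — while keeping its own [spread glottis], [constricted glottis], [voice], ….
The resulting bundle matches /x/ in the inventory; substituting it for /s/ gives [axk'u].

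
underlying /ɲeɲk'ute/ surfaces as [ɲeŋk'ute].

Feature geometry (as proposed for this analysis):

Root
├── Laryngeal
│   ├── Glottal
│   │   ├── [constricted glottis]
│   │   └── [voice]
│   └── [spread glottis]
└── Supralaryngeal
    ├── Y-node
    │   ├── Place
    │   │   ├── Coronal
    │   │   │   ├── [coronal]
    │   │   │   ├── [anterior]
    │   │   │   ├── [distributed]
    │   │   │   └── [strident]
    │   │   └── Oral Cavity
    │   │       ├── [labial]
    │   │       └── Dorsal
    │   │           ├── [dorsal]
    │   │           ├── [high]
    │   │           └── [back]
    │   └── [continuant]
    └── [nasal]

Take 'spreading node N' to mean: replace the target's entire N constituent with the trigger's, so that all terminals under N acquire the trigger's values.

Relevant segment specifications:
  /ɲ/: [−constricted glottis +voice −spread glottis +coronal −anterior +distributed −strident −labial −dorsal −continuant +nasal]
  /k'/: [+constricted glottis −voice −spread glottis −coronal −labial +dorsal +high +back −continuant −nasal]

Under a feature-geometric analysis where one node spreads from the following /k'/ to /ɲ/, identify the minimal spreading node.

Feature comparison: [coronal], [anterior], [distributed], [strident], [dorsal], [high], [back] differ between /ɲ/ and [ŋ]; the remaining terminals match.
In this geometry the lowest node dominating all of them is Place: every daughter of Place dominates only a proper subset, so no lower node suffices.
Spreading Place from /k'/ overwrites each of those terminals with /k'/'s values, yielding exactly [ŋ].
[constricted glottis], [nasal] stay as in /ɲ/ although /k'/ differs there, so no node dominating them spread; among the remaining candidates Place is the lowest that derives the output.

Place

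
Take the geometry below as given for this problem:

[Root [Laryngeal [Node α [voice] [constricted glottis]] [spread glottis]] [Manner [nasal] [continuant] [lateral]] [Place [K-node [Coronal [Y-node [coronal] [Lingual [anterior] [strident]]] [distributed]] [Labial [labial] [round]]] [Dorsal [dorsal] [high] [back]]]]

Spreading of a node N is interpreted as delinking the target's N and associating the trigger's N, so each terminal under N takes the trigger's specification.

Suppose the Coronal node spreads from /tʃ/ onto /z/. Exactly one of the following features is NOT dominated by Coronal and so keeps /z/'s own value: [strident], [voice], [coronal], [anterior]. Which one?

The terminals dominated by Coronal are [coronal], [anterior], [strident], [distributed].
[anterior], [strident], [coronal] all lie under Coronal, so they are overwritten when Coronal spreads.
[voice] is not within the Coronal subtree (it hangs from Node α), so /z/'s [voice] value survives.

[voice]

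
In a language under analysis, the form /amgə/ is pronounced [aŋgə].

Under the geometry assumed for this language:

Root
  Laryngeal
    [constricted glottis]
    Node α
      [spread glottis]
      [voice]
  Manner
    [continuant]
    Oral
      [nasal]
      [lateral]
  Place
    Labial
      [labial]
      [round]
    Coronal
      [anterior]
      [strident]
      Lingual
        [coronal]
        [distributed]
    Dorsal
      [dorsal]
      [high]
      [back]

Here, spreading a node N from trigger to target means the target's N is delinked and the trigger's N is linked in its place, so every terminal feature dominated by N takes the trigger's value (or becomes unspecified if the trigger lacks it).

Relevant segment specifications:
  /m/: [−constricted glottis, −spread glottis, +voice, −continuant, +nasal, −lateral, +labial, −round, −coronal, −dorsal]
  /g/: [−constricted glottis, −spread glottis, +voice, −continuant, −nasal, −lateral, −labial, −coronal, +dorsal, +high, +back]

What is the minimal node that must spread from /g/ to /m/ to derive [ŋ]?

Feature comparison: [labial], [round], [dorsal], [high], [back] differ between /m/ and [ŋ]; the remaining terminals match.
In this geometry the lowest node dominating all of them is Place: every daughter of Place dominates only a proper subset, so no lower node suffices.
Spreading Place from /g/ overwrites each of those terminals with /g/'s values, yielding exactly [ŋ].
Had Root spread, [nasal] would have taken /g/'s value; it stays as in /m/, confirming the spreading constituent is exactly Place.

Place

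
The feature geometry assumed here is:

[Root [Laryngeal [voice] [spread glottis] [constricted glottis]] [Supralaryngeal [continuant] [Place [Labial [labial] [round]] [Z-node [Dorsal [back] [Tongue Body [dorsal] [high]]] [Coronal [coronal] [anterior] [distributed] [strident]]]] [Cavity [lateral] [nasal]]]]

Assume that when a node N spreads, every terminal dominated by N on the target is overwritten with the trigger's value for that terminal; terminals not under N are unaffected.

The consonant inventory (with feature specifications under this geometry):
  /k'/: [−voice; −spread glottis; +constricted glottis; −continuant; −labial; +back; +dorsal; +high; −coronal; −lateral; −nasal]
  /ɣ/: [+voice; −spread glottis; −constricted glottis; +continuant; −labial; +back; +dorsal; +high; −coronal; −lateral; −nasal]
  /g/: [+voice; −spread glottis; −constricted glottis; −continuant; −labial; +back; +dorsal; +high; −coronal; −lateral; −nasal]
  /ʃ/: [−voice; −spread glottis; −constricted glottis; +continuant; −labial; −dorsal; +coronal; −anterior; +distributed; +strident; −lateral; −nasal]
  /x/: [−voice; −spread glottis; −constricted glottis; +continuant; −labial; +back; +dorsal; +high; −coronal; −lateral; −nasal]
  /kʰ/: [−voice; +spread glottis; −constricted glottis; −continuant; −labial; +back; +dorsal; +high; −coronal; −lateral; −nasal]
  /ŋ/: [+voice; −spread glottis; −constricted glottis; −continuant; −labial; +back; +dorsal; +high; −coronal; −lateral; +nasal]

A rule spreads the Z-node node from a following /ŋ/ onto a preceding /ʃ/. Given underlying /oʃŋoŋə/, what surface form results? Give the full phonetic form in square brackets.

[oxŋoŋə]

Terminals under Z-node in this geometry: [back], [dorsal], [high], [coronal], [anterior], [distributed], [strident].
Spreading Z-node from /ŋ/ onto /ʃ/ replaces those values with /ŋ/'s: [+back], [+dorsal], [+high], [−coronal]. Features outside Z-node ([voice], [spread glottis], [constricted glottis], …) stay as in /ʃ/.
This feature bundle is that of [x], so /oʃŋoŋə/ surfaces as [oxŋoŋə].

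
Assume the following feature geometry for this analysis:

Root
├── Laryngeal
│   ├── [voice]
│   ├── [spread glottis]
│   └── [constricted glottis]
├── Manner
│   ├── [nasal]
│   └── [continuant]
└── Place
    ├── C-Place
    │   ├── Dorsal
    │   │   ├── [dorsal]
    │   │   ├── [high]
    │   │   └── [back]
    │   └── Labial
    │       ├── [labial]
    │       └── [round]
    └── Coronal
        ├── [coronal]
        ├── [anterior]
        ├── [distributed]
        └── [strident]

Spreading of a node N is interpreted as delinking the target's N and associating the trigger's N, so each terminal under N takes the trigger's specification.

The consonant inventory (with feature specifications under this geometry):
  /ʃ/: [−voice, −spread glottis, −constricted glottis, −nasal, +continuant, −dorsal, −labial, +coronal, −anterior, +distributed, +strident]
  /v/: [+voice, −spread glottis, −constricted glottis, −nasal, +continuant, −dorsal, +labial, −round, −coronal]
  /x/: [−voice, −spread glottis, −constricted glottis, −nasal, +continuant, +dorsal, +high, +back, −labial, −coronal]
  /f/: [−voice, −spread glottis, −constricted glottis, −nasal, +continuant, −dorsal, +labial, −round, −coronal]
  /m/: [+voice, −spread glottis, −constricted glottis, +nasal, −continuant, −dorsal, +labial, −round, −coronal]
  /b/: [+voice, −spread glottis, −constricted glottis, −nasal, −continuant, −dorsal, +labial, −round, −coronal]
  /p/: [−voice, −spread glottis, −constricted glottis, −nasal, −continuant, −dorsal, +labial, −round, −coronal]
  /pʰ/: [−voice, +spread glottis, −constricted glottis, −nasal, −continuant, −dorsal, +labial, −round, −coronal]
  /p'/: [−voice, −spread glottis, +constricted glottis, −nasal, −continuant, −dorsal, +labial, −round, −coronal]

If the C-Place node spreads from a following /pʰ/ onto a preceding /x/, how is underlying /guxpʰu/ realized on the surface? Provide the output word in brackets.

[gufpʰu]

C-Place immediately or transitively dominates [dorsal], [high], [back], [labial], [round].
Spreading C-Place from /pʰ/ onto /x/ replaces those values with /pʰ/'s: [−dorsal], [+labial], [−round]. Features outside C-Place ([voice], [spread glottis], [constricted glottis], …) stay as in /x/.
The resulting bundle matches /f/ in the inventory; substituting it for /x/ gives [gufpʰu].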